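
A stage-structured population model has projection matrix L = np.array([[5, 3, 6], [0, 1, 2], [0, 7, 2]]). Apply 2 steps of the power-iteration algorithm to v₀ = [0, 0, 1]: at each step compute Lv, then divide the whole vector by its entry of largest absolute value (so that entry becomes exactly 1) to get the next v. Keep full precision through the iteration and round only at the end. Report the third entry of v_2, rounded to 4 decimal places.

Lv0 = (6.00000, 2.00000, 2.00000); divide by 6.00000 → v1 = (1.00000, 0.33333, 0.33333)
Lv1 = (8.00000, 1.00000, 3.00000); divide by 8.00000 → v2 = (1.00000, 0.12500, 0.37500)
Requested entry of v2: 18/48 = 0.3750

0.3750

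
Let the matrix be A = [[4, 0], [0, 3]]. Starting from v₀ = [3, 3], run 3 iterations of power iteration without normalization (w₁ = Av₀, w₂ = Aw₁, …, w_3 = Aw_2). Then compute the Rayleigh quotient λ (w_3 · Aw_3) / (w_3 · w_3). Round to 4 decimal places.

w1 = Av₀ = (4·3 + 0·3; 0·3 + 3·3) = (12, 9)
w2 = Aw1 = (4·12 + 0·9; 0·12 + 3·9) = (48, 27)
w3 = Aw2 = (192, 81)
Aw3 = (768, 243)
w3·Aw3 = 192·768 + 81·243 = 167139; w3·w3 = 192·192 + 81·81 = 43425
λ ≈ 167139/43425 = 3.8489

λ ≈ 3.8489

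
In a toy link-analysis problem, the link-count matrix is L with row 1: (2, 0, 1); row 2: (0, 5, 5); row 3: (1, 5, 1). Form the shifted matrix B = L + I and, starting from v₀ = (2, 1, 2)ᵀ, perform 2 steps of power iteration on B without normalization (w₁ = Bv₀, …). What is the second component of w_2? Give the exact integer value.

B = L + I has rows (3, 0, 1); (0, 6, 5); (1, 5, 2)
w1 = Bv₀ = (3·2 + 0·1 + 1·2; 0·2 + 6·1 + 5·2; 1·2 + 5·1 + 2·2) = (8, 16, 11)
w2 = Bw1 = (3·8 + 0·16 + 1·11; 0·8 + 6·16 + 5·11; 1·8 + 5·16 + 2·11) = (35, 151, 110)
Requested component of w2: 151

151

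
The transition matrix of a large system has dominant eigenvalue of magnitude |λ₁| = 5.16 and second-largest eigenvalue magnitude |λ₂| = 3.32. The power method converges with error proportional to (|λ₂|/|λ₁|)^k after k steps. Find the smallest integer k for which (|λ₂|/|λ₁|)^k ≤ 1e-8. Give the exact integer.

42

|λ₂/λ₁| = 3.32/5.16 = 0.64341
Need k ≥ ln(1e-8) / ln(0.64341) = -18.4207 / -0.4410 ≈ 41.773
Smallest integer k satisfying the bound: 42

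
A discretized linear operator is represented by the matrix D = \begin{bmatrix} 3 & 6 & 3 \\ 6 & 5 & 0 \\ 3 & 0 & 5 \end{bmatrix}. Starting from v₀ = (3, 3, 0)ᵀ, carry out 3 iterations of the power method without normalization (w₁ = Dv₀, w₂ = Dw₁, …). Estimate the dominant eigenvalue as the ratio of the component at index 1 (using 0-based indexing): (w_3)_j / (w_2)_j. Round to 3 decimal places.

10.615

w1 = Dv₀ = (3·3 + 6·3 + 3·0; 6·3 + 5·3 + 0·0; 3·3 + 0·3 + 5·0) = (27, 33, 9)
w2 = Dw1 = (3·27 + 6·33 + 3·9; 6·27 + 5·33 + 0·9; 3·27 + 0·33 + 5·9) = (306, 327, 126)
w3 = Dw2 = (3258, 3471, 1548)
Ratio at component: 3471 / 327 = 10.615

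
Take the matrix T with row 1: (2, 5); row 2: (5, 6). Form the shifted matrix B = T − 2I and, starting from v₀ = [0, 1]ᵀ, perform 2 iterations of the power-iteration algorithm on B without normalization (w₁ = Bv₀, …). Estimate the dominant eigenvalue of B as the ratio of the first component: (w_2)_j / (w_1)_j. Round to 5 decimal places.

4.00000

B = T − 2I has rows (0, 5); (5, 4)
w1 = Bv₀ = (0·0 + 5·1; 5·0 + 4·1) = (5, 4)
w2 = Bw1 = (0·5 + 5·4; 5·5 + 4·4) = (20, 41)
Ratio: 20/5 = 4.00000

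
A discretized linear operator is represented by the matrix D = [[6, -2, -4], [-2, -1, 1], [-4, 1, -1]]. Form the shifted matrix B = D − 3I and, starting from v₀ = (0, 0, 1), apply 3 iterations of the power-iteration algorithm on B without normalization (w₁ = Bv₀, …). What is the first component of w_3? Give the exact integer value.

-126

B = D − 3I has rows (3, -2, -4); (-2, -4, 1); (-4, 1, -4)
w1 = Bv₀ = (3·0 + (-2)·0 + (-4)·1; (-2)·0 + (-4)·0 + 1·1; (-4)·0 + 1·0 + (-4)·1) = (-4, 1, -4)
w2 = Bw1 = (3·(-4) + (-2)·1 + (-4)·(-4); (-2)·(-4) + (-4)·1 + 1·(-4); (-4)·(-4) + 1·1 + (-4)·(-4)) = (2, 0, 33)
w3 = Bw2 = (-126, 29, -140)
Requested component of w3: -126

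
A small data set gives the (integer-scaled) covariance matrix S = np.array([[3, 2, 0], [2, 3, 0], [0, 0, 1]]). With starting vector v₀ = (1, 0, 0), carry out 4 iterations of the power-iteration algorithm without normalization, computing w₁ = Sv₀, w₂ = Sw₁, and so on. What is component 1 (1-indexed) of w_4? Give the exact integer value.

w1 = Sv₀ = (3, 2, 0)
w2 = Sw1 = (13, 12, 0)
w3 = Sw2 = (63, 62, 0)
w4 = Sw3 = (313, 312, 0)
The requested component of w4 is 313.

313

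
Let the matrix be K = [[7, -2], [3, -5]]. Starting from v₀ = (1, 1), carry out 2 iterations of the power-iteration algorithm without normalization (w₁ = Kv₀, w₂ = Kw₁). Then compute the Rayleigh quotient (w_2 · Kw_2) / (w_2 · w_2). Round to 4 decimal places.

w1 = Kv₀ = (5, -2)
w2 = Kw1 = (39, 25)
Kw2 = (223, -8)
w2·Kw2 = 39·223 + 25·(-8) = 8497; w2·w2 = 39·39 + 25·25 = 2146
λ ≈ 8497/2146 = 3.9595

λ ≈ 3.9595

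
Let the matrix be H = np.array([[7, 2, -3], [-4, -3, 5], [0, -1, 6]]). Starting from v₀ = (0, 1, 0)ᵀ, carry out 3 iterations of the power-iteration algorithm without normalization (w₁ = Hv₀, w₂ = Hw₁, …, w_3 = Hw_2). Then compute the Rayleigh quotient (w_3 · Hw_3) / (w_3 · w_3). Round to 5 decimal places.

w1 = Hv₀ = (7·0 + 2·1 + (-3)·0; (-4)·0 + (-3)·1 + 5·0; 0·0 + (-1)·1 + 6·0) = (2, -3, -1)
w2 = Hw1 = (7·2 + 2·(-3) + (-3)·(-1); (-4)·2 + (-3)·(-3) + 5·(-1); 0·2 + (-1)·(-3) + 6·(-1)) = (11, -4, -3)
w3 = Hw2 = (78, -47, -14)
Hw3 = (494, -241, -37)
w3·Hw3 = 78·494 + (-47)·(-241) + (-14)·(-37) = 50377; w3·w3 = 78·78 + (-47)·(-47) + (-14)·(-14) = 8489
λ ≈ 50377/8489 = 5.93439

λ ≈ 5.93439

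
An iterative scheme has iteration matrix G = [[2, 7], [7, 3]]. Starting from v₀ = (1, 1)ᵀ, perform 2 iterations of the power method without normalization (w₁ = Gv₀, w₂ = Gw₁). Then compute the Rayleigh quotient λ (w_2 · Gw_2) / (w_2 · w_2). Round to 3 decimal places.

w1 = Gv₀ = (2·1 + 7·1; 7·1 + 3·1) = (9, 10)
w2 = Gw1 = (2·9 + 7·10; 7·9 + 3·10) = (88, 93)
Gw2 = (827, 895)
w2·Gw2 = 88·827 + 93·895 = 156011; w2·w2 = 88·88 + 93·93 = 16393
λ ≈ 156011/16393 = 9.517

λ ≈ 9.517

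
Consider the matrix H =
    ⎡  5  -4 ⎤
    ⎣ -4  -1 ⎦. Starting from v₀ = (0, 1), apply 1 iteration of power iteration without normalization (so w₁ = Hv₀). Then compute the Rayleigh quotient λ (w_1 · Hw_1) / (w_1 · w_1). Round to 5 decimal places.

w1 = Hv₀ = (5·0 + (-4)·1; (-4)·0 + (-1)·1) = (-4, -1)
Hw1 = (-16, 17)
w1·Hw1 = (-4)·(-16) + (-1)·17 = 47; w1·w1 = (-4)·(-4) + (-1)·(-1) = 17
λ ≈ 47/17 = 2.76471

λ ≈ 2.76471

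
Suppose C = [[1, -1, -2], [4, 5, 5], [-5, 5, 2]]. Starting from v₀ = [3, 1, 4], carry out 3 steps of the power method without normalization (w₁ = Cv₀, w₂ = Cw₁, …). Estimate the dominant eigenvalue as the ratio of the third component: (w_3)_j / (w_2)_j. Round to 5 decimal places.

w1 = Cv₀ = (-6, 37, -2)
w2 = Cw1 = (-39, 151, 211)
w3 = Cw2 = (-612, 1654, 1372)
Ratio at component: 1372 / 211 = 6.50237

6.50237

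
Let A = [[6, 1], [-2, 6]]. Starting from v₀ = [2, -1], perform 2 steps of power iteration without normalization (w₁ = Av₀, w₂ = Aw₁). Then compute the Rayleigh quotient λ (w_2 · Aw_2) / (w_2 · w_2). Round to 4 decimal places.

w1 = Av₀ = (11, -10)
w2 = Aw1 = (56, -82)
Aw2 = (254, -604)
w2·Aw2 = 56·254 + (-82)·(-604) = 63752; w2·w2 = 56·56 + (-82)·(-82) = 9860
λ ≈ 63752/9860 = 6.4657

λ ≈ 6.4657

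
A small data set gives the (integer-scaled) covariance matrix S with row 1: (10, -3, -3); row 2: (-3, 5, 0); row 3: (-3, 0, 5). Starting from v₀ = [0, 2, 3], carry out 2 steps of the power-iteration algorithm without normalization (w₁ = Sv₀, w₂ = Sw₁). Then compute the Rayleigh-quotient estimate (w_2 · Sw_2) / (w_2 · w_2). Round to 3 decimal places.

λ ≈ 12.338

w1 = Sv₀ = (10·0 + (-3)·2 + (-3)·3; (-3)·0 + 5·2 + 0·3; (-3)·0 + 0·2 + 5·3) = (-15, 10, 15)
w2 = Sw1 = (10·(-15) + (-3)·10 + (-3)·15; (-3)·(-15) + 5·10 + 0·15; (-3)·(-15) + 0·10 + 5·15) = (-225, 95, 120)
Sw2 = (-2895, 1150, 1275)
w2·Sw2 = (-225)·(-2895) + 95·1150 + 120·1275 = 913625; w2·w2 = (-225)·(-225) + 95·95 + 120·120 = 74050
λ ≈ 913625/74050 = 12.338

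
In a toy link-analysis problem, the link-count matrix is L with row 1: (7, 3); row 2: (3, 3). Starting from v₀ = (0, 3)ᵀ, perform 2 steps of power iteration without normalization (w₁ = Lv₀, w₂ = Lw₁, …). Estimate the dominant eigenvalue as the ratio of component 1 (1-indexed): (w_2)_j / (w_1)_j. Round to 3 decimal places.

w1 = Lv₀ = (9, 9)
w2 = Lw1 = (90, 54)
Ratio at component: 90 / 9 = 10.000

10.000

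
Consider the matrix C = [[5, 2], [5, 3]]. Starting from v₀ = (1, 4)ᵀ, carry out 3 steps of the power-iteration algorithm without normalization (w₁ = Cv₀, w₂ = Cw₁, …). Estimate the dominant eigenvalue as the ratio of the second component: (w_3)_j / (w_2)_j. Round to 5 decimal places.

w1 = Cv₀ = (13, 17)
w2 = Cw1 = (99, 116)
w3 = Cw2 = (727, 843)
Ratio at component: 843 / 116 = 7.26724

λ ≈ 7.26724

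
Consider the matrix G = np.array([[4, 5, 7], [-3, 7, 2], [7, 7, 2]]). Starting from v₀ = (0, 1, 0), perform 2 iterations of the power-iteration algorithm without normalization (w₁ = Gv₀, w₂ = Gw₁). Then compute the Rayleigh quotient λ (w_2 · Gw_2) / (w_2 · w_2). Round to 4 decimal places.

w1 = Gv₀ = (4·0 + 5·1 + 7·0; (-3)·0 + 7·1 + 2·0; 7·0 + 7·1 + 2·0) = (5, 7, 7)
w2 = Gw1 = (4·5 + 5·7 + 7·7; (-3)·5 + 7·7 + 2·7; 7·5 + 7·7 + 2·7) = (104, 48, 98)
Gw2 = (1342, 220, 1260)
w2·Gw2 = 104·1342 + 48·220 + 98·1260 = 273608; w2·w2 = 104·104 + 48·48 + 98·98 = 22724
λ ≈ 273608/22724 = 12.0405

λ ≈ 12.0405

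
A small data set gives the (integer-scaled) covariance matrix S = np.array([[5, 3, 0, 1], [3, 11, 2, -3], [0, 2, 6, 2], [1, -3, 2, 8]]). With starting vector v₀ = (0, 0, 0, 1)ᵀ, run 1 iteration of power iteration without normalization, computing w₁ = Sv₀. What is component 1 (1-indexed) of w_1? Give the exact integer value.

1

w1 = Sv₀ = (5·0 + 3·0 + 0·0 + 1·1; 3·0 + 11·0 + 2·0 + (-3)·1; 0·0 + 2·0 + 6·0 + 2·1; 1·0 + (-3)·0 + 2·0 + 8·1) = (1, -3, 2, 8)
The requested component of w1 is 1.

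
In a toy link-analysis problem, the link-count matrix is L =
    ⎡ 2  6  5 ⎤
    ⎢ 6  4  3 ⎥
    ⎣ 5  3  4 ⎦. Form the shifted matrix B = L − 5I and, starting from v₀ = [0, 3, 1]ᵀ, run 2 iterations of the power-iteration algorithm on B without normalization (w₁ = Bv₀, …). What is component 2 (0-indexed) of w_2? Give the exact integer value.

B = L − 5I has rows (-3, 6, 5); (6, -1, 3); (5, 3, -1)
w1 = Bv₀ = ((-3)·0 + 6·3 + 5·1; 6·0 + (-1)·3 + 3·1; 5·0 + 3·3 + (-1)·1) = (23, 0, 8)
w2 = Bw1 = ((-3)·23 + 6·0 + 5·8; 6·23 + (-1)·0 + 3·8; 5·23 + 3·0 + (-1)·8) = (-29, 162, 107)
Requested component of w2: 107

107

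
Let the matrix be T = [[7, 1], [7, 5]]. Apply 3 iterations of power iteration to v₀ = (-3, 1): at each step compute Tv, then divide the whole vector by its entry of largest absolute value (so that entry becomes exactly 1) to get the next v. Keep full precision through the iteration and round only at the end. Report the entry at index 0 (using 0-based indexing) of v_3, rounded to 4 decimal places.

0.5985

Tv0 = (-20.00000, -16.00000); divide by -20.00000 → v1 = (1.00000, 0.80000)
Tv1 = (7.80000, 11.00000); divide by 11.00000 → v2 = (0.70909, 1.00000)
Tv2 = (5.96364, 9.96364); divide by 9.96364 → v3 = (0.59854, 1.00000)
Requested entry of v3: -1312/-2192 = 0.5985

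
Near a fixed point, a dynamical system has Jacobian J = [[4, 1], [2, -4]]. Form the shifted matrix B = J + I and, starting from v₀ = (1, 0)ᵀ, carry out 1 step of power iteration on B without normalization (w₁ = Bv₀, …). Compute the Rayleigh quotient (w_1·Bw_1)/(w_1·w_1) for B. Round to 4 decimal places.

B = J + I has rows (5, 1); (2, -3)
w1 = Bv₀ = (5·1 + 1·0; 2·1 + (-3)·0) = (5, 2)
Bw1 = (27, 4)
w1·Bw1 = 143; w1·w1 = 29; μ ≈ 143/29 = 4.9310

μ ≈ 4.9310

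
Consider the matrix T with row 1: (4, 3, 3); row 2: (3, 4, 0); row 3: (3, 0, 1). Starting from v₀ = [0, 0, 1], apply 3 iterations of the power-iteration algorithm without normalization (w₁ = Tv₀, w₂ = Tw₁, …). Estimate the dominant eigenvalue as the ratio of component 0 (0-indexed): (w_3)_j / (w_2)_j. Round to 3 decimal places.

w1 = Tv₀ = (3, 0, 1)
w2 = Tw1 = (15, 9, 10)
w3 = Tw2 = (117, 81, 55)
Ratio at component: 117 / 15 = 7.800

λ ≈ 7.800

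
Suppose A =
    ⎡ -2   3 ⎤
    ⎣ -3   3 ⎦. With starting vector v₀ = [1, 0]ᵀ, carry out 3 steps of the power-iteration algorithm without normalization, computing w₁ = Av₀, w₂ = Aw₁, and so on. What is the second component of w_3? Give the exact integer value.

6

w1 = Av₀ = ((-2)·1 + 3·0; (-3)·1 + 3·0) = (-2, -3)
w2 = Aw1 = ((-2)·(-2) + 3·(-3); (-3)·(-2) + 3·(-3)) = (-5, -3)
w3 = Aw2 = (1, 6)
The requested component of w3 is 6.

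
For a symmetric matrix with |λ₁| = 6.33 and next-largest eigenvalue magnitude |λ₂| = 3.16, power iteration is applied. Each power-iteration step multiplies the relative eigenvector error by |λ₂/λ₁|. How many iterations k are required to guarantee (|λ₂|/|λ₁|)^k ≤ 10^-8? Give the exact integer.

27

|λ₂/λ₁| = 3.16/6.33 = 0.49921
Need k ≥ ln(10^-8) / ln(0.49921) = -18.4207 / -0.6947 ≈ 26.515
Smallest integer k satisfying the bound: 27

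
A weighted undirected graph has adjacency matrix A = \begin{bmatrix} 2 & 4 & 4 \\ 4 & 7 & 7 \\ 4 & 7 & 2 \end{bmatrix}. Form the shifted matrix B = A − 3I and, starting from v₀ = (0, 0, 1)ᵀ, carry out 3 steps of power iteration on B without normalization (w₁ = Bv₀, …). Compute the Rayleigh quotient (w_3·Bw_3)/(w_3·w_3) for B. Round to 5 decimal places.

B = A − 3I has rows (-1, 4, 4); (4, 4, 7); (4, 7, -1)
w1 = Bv₀ = (4, 7, -1)
w2 = Bw1 = (20, 37, 66)
w3 = Bw2 = (392, 690, 273)
Bw3 = (3460, 6239, 6125)
w3·Bw3 = 7333355; w3·w3 = 704293; μ ≈ 7333355/704293 = 10.41236

μ ≈ 10.41236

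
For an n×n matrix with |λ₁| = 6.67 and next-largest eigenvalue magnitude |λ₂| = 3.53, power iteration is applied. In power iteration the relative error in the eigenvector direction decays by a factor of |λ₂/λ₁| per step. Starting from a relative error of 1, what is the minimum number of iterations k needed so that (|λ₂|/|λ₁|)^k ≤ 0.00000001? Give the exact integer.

|λ₂/λ₁| = 3.53/6.67 = 0.52924
Need k ≥ ln(0.00000001) / ln(0.52924) = -18.4207 / -0.6363 ≈ 28.949
Smallest integer k satisfying the bound: 29

29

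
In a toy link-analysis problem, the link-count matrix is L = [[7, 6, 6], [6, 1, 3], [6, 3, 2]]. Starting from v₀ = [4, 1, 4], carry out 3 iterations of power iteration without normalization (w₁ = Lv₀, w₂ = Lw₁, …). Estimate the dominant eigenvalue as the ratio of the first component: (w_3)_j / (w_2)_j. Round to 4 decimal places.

w1 = Lv₀ = (7·4 + 6·1 + 6·4; 6·4 + 1·1 + 3·4; 6·4 + 3·1 + 2·4) = (58, 37, 35)
w2 = Lw1 = (7·58 + 6·37 + 6·35; 6·58 + 1·37 + 3·35; 6·58 + 3·37 + 2·35) = (838, 490, 529)
w3 = Lw2 = (11980, 7105, 7556)
Ratio at component: 11980 / 838 = 14.2959

14.2959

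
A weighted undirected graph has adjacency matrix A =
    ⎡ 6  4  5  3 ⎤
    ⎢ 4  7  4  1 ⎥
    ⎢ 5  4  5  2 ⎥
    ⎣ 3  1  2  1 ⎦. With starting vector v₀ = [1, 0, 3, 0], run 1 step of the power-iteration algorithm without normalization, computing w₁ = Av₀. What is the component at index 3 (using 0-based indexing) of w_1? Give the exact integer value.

9

w1 = Av₀ = (21, 16, 20, 9)
The requested component of w1 is 9.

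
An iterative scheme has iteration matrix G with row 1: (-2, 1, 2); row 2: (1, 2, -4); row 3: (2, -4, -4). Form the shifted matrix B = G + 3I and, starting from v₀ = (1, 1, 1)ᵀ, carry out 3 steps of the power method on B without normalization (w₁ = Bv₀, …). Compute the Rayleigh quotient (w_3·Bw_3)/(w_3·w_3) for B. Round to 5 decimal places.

B = G + 3I has rows (1, 1, 2); (1, 5, -4); (2, -4, -1)
w1 = Bv₀ = (4, 2, -3)
w2 = Bw1 = (0, 26, 3)
w3 = Bw2 = (32, 118, -107)
Bw3 = (-64, 1050, -301)
w3·Bw3 = 154059; w3·w3 = 26397; μ ≈ 154059/26397 = 5.83623

5.83623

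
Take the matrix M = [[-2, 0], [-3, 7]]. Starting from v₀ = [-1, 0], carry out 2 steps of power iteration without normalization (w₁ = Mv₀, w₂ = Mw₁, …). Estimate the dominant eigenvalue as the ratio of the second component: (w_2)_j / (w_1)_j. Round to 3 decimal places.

5.000

w1 = Mv₀ = ((-2)·(-1) + 0·0; (-3)·(-1) + 7·0) = (2, 3)
w2 = Mw1 = ((-2)·2 + 0·3; (-3)·2 + 7·3) = (-4, 15)
Ratio at component: 15 / 3 = 5.000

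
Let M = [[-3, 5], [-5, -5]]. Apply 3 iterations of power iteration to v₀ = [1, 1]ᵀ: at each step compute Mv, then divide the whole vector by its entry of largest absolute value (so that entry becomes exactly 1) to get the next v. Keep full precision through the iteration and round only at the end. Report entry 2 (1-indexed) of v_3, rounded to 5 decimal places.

Mv0 = (2.000000, -10.000000); divide by -10.000000 → v1 = (-0.200000, 1.000000)
Mv1 = (5.600000, -4.000000); divide by 5.600000 → v2 = (1.000000, -0.714286)
Mv2 = (-6.571429, -1.428571); divide by -6.571429 → v3 = (1.000000, 0.217391)
Requested entry of v3: 80/368 = 0.21739

0.21739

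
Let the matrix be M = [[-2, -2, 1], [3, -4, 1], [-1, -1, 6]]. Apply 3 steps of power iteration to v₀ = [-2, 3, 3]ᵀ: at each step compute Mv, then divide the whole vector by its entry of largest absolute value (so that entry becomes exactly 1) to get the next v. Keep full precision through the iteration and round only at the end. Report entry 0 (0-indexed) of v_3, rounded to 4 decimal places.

-0.2347

Mv0 = (1.00000, -15.00000, 17.00000); divide by 17.00000 → v1 = (0.05882, -0.88235, 1.00000)
Mv1 = (2.64706, 4.70588, 6.82353); divide by 6.82353 → v2 = (0.38793, 0.68966, 1.00000)
Mv2 = (-1.15517, -0.59483, 4.92241); divide by 4.92241 → v3 = (-0.23468, -0.12084, 1.00000)
Requested entry of v3: -134/571 = -0.2347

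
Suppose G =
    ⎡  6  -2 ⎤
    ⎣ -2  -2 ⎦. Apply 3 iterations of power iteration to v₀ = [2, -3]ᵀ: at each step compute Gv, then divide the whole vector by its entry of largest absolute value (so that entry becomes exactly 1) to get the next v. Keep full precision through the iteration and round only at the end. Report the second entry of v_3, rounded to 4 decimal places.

-0.1818

Gv0 = (18.00000, 2.00000); divide by 18.00000 → v1 = (1.00000, 0.11111)
Gv1 = (5.77778, -2.22222); divide by 5.77778 → v2 = (1.00000, -0.38462)
Gv2 = (6.76923, -1.23077); divide by 6.76923 → v3 = (1.00000, -0.18182)
Requested entry of v3: -128/704 = -0.1818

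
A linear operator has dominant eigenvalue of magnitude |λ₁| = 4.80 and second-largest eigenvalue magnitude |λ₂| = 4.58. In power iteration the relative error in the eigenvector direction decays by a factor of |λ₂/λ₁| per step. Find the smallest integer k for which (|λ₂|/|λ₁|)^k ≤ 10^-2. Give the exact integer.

|λ₂/λ₁| = 4.58/4.80 = 0.95417
Need k ≥ ln(10^-2) / ln(0.95417) = -4.6052 / -0.0469 ≈ 98.156
Smallest integer k satisfying the bound: 99

99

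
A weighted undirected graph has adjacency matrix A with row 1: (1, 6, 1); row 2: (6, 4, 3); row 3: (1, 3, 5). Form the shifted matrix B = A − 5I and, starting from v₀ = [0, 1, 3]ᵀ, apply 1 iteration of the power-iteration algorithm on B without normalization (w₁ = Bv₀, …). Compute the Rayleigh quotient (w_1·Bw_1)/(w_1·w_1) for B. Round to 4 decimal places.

B = A − 5I has rows (-4, 6, 1); (6, -1, 3); (1, 3, 0)
w1 = Bv₀ = ((-4)·0 + 6·1 + 1·3; 6·0 + (-1)·1 + 3·3; 1·0 + 3·1 + 0·3) = (9, 8, 3)
Bw1 = (15, 55, 33)
w1·Bw1 = 674; w1·w1 = 154; μ ≈ 674/154 = 4.3766

μ ≈ 4.3766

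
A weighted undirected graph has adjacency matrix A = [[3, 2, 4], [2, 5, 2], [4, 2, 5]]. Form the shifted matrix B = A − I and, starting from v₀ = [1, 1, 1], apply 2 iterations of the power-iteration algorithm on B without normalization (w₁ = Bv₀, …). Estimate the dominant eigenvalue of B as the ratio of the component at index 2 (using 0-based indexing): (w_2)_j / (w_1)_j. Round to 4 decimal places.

μ ≈ 8.8000

B = A − I has rows (2, 2, 4); (2, 4, 2); (4, 2, 4)
w1 = Bv₀ = (2·1 + 2·1 + 4·1; 2·1 + 4·1 + 2·1; 4·1 + 2·1 + 4·1) = (8, 8, 10)
w2 = Bw1 = (2·8 + 2·8 + 4·10; 2·8 + 4·8 + 2·10; 4·8 + 2·8 + 4·10) = (72, 68, 88)
Ratio: 88/10 = 8.8000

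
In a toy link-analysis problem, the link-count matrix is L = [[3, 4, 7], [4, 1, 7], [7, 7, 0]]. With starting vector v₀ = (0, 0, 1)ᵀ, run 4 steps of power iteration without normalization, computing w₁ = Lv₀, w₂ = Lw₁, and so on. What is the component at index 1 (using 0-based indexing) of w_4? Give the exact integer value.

w1 = Lv₀ = (7, 7, 0)
w2 = Lw1 = (49, 35, 98)
w3 = Lw2 = (973, 917, 588)
w4 = Lw3 = (10703, 8925, 13230)
The requested component of w4 is 8925.

8925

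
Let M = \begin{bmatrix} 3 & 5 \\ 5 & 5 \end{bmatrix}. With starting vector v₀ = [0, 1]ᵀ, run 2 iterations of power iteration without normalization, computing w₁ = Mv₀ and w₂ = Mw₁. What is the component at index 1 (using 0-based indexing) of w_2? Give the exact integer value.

w1 = Mv₀ = (3·0 + 5·1; 5·0 + 5·1) = (5, 5)
w2 = Mw1 = (3·5 + 5·5; 5·5 + 5·5) = (40, 50)
The requested component of w2 is 50.

50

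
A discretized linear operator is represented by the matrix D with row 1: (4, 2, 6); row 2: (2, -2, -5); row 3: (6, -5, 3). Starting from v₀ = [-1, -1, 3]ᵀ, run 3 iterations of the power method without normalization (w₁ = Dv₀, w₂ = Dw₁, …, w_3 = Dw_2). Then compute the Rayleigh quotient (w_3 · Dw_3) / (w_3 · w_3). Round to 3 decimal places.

w1 = Dv₀ = (12, -15, 8)
w2 = Dw1 = (66, 14, 171)
w3 = Dw2 = (1318, -751, 839)
Dw3 = (8804, -57, 14180)
w3·Dw3 = 1318·8804 + (-751)·(-57) + 839·14180 = 23543499; w3·w3 = 1318·1318 + (-751)·(-751) + 839·839 = 3005046
λ ≈ 23543499/3005046 = 7.835

λ ≈ 7.835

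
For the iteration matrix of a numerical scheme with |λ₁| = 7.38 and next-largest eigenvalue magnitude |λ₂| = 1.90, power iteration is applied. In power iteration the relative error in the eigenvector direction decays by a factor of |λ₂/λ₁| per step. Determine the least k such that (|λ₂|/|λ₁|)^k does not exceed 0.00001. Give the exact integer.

|λ₂/λ₁| = 1.90/7.38 = 0.25745
Need k ≥ ln(0.00001) / ln(0.25745) = -11.5129 / -1.3569 ≈ 8.485
Smallest integer k satisfying the bound: 9

9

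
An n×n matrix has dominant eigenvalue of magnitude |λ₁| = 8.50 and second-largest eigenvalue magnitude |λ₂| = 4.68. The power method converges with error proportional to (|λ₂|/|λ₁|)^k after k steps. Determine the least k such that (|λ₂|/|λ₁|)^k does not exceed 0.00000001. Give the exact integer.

31

|λ₂/λ₁| = 4.68/8.50 = 0.55059
Need k ≥ ln(0.00000001) / ln(0.55059) = -18.4207 / -0.5968 ≈ 30.867
Smallest integer k satisfying the bound: 31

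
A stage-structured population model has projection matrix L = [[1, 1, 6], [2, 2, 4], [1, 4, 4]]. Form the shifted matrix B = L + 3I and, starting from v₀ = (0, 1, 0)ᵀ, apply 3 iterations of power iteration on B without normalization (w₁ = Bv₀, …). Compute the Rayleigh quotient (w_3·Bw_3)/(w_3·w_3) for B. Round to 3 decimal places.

11.609

B = L + 3I has rows (4, 1, 6); (2, 5, 4); (1, 4, 7)
w1 = Bv₀ = (4·0 + 1·1 + 6·0; 2·0 + 5·1 + 4·0; 1·0 + 4·1 + 7·0) = (1, 5, 4)
w2 = Bw1 = (4·1 + 1·5 + 6·4; 2·1 + 5·5 + 4·4; 1·1 + 4·5 + 7·4) = (33, 43, 49)
w3 = Bw2 = (469, 477, 548)
Bw3 = (5641, 5515, 6213)
w3·Bw3 = 8681008; w3·w3 = 747794; μ ≈ 8681008/747794 = 11.609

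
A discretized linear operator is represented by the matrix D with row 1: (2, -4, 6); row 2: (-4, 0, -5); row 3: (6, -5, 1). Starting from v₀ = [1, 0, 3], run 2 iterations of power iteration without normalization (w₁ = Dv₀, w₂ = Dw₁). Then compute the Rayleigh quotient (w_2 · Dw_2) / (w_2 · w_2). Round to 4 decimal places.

w1 = Dv₀ = (2·1 + (-4)·0 + 6·3; (-4)·1 + 0·0 + (-5)·3; 6·1 + (-5)·0 + 1·3) = (20, -19, 9)
w2 = Dw1 = (2·20 + (-4)·(-19) + 6·9; (-4)·20 + 0·(-19) + (-5)·9; 6·20 + (-5)·(-19) + 1·9) = (170, -125, 224)
Dw2 = (2184, -1800, 1869)
w2·Dw2 = 170·2184 + (-125)·(-1800) + 224·1869 = 1014936; w2·w2 = 170·170 + (-125)·(-125) + 224·224 = 94701
λ ≈ 1014936/94701 = 10.7173

λ ≈ 10.7173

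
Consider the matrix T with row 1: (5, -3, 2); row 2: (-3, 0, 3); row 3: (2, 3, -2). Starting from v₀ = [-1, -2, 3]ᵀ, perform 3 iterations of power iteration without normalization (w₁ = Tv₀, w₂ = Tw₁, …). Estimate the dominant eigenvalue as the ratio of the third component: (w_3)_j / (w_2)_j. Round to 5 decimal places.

w1 = Tv₀ = (7, 12, -14)
w2 = Tw1 = (-29, -63, 78)
w3 = Tw2 = (200, 321, -403)
Ratio at component: -403 / 78 = -5.16667

λ ≈ -5.16667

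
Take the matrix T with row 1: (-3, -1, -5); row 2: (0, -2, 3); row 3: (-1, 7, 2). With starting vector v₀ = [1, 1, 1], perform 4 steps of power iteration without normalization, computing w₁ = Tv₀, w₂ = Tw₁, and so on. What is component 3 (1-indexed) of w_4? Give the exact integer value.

968

w1 = Tv₀ = ((-3)·1 + (-1)·1 + (-5)·1; 0·1 + (-2)·1 + 3·1; (-1)·1 + 7·1 + 2·1) = (-9, 1, 8)
w2 = Tw1 = ((-3)·(-9) + (-1)·1 + (-5)·8; 0·(-9) + (-2)·1 + 3·8; (-1)·(-9) + 7·1 + 2·8) = (-14, 22, 32)
w3 = Tw2 = (-140, 52, 232)
w4 = Tw3 = (-792, 592, 968)
The requested component of w4 is 968.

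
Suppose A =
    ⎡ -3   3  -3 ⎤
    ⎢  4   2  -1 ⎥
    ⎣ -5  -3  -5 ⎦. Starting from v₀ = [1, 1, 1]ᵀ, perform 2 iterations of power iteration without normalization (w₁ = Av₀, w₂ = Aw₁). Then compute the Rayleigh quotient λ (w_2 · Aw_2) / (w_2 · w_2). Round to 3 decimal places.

w1 = Av₀ = (-3, 5, -13)
w2 = Aw1 = (63, 11, 65)
Aw2 = (-351, 209, -673)
w2·Aw2 = 63·(-351) + 11·209 + 65·(-673) = -63559; w2·w2 = 63·63 + 11·11 + 65·65 = 8315
λ ≈ -63559/8315 = -7.644

-7.644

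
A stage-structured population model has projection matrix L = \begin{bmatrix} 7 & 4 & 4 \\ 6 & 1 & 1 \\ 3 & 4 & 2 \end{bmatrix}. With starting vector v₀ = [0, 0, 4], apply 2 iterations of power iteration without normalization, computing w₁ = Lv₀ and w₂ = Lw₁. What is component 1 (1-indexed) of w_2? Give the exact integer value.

160

w1 = Lv₀ = (16, 4, 8)
w2 = Lw1 = (160, 108, 80)
The requested component of w2 is 160.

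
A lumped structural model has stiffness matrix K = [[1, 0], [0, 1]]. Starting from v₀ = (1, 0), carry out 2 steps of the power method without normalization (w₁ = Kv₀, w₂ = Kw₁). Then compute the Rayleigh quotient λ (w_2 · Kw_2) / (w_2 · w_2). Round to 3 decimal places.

w1 = Kv₀ = (1·1 + 0·0; 0·1 + 1·0) = (1, 0)
w2 = Kw1 = (1·1 + 0·0; 0·1 + 1·0) = (1, 0)
Kw2 = (1, 0)
w2·Kw2 = 1·1 + 0·0 = 1; w2·w2 = 1·1 + 0·0 = 1
λ ≈ 1/1 = 1.000

1.000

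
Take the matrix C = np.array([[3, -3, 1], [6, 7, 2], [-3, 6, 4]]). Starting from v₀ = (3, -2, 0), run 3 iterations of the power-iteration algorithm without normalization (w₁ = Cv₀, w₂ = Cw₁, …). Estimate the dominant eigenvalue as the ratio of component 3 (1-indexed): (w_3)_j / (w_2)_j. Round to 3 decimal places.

w1 = Cv₀ = (3·3 + (-3)·(-2) + 1·0; 6·3 + 7·(-2) + 2·0; (-3)·3 + 6·(-2) + 4·0) = (15, 4, -21)
w2 = Cw1 = (3·15 + (-3)·4 + 1·(-21); 6·15 + 7·4 + 2·(-21); (-3)·15 + 6·4 + 4·(-21)) = (12, 76, -105)
w3 = Cw2 = (-297, 394, 0)
Ratio at component: 0 / -105 = 0.000

λ ≈ 0.000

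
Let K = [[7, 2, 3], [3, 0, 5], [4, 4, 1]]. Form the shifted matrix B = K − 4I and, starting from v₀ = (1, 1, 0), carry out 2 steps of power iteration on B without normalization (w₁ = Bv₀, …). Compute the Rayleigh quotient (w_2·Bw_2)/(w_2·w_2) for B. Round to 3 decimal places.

-1.102

B = K − 4I has rows (3, 2, 3); (3, -4, 5); (4, 4, -3)
w1 = Bv₀ = (5, -1, 8)
w2 = Bw1 = (37, 59, -8)
Bw2 = (205, -165, 408)
w2·Bw2 = -5414; w2·w2 = 4914; μ ≈ -5414/4914 = -1.102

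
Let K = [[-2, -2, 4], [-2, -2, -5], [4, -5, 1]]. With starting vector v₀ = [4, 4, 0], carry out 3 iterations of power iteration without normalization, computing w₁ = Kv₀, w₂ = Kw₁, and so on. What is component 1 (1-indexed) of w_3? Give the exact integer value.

-216

w1 = Kv₀ = (-16, -16, -4)
w2 = Kw1 = (48, 84, 12)
w3 = Kw2 = (-216, -324, -216)
The requested component of w3 is -216.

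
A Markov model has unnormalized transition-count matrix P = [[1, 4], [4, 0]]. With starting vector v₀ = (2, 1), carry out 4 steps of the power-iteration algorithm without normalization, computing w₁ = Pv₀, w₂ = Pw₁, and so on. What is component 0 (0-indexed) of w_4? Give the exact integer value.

w1 = Pv₀ = (6, 8)
w2 = Pw1 = (38, 24)
w3 = Pw2 = (134, 152)
w4 = Pw3 = (742, 536)
The requested component of w4 is 742.

742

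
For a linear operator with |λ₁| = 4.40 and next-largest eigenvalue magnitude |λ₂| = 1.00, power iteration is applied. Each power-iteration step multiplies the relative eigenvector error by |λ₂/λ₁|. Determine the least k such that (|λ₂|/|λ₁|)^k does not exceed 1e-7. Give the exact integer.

|λ₂/λ₁| = 1.00/4.40 = 0.22727
Need k ≥ ln(1e-7) / ln(0.22727) = -16.1181 / -1.4816 ≈ 10.879
Smallest integer k satisfying the bound: 11

11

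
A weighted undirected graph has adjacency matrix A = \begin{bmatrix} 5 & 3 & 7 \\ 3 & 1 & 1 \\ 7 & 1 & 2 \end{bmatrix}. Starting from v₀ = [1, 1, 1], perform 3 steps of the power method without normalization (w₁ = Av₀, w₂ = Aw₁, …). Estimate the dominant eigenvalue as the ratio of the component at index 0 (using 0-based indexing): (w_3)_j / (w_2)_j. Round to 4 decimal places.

w1 = Av₀ = (15, 5, 10)
w2 = Aw1 = (160, 60, 130)
w3 = Aw2 = (1890, 670, 1440)
Ratio at component: 1890 / 160 = 11.8125

11.8125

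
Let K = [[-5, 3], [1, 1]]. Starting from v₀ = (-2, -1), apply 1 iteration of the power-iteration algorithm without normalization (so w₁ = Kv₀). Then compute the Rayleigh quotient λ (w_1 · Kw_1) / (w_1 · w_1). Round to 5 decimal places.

λ ≈ -5.51724

w1 = Kv₀ = ((-5)·(-2) + 3·(-1); 1·(-2) + 1·(-1)) = (7, -3)
Kw1 = (-44, 4)
w1·Kw1 = 7·(-44) + (-3)·4 = -320; w1·w1 = 7·7 + (-3)·(-3) = 58
λ ≈ -320/58 = -5.51724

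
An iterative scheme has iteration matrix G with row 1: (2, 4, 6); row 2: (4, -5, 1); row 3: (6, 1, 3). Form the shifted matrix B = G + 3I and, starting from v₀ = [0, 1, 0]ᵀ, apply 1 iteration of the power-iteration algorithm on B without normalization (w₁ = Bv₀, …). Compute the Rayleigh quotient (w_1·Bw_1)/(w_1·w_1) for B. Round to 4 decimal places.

B = G + 3I has rows (5, 4, 6); (4, -2, 1); (6, 1, 6)
w1 = Bv₀ = (5·0 + 4·1 + 6·0; 4·0 + (-2)·1 + 1·0; 6·0 + 1·1 + 6·0) = (4, -2, 1)
Bw1 = (18, 21, 28)
w1·Bw1 = 58; w1·w1 = 21; μ ≈ 58/21 = 2.7619

μ ≈ 2.7619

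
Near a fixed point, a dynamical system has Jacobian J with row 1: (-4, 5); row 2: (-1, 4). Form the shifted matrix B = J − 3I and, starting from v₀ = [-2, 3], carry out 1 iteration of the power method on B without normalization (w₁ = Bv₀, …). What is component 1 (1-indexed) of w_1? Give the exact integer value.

B = J − 3I has rows (-7, 5); (-1, 1)
w1 = Bv₀ = ((-7)·(-2) + 5·3; (-1)·(-2) + 1·3) = (29, 5)
Requested component of w1: 29

29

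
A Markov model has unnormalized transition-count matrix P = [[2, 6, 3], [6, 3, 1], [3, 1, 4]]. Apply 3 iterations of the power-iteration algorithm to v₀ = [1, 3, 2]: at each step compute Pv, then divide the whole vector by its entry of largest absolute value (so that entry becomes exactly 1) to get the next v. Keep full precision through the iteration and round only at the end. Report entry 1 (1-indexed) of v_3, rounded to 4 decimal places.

1.0000

Pv0 = (26.00000, 17.00000, 14.00000); divide by 26.00000 → v1 = (1.00000, 0.65385, 0.53846)
Pv1 = (7.53846, 8.50000, 5.80769); divide by 8.50000 → v2 = (0.88688, 1.00000, 0.68326)
Pv2 = (9.82353, 9.00452, 6.39367); divide by 9.82353 → v3 = (1.00000, 0.91663, 0.65085)
Requested entry of v3: 2171/2171 = 1.0000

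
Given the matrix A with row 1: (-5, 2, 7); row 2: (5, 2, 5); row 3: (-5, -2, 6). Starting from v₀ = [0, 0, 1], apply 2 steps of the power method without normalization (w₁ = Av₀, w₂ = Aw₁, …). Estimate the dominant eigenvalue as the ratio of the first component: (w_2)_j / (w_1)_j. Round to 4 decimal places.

w1 = Av₀ = (7, 5, 6)
w2 = Aw1 = (17, 75, -9)
Ratio at component: 17 / 7 = 2.4286

2.4286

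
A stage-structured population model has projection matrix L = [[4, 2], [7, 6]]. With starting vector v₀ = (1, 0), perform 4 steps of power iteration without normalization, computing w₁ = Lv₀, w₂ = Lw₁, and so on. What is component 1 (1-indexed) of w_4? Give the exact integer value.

w1 = Lv₀ = (4·1 + 2·0; 7·1 + 6·0) = (4, 7)
w2 = Lw1 = (4·4 + 2·7; 7·4 + 6·7) = (30, 70)
w3 = Lw2 = (260, 630)
w4 = Lw3 = (2300, 5600)
The requested component of w4 is 2300.

2300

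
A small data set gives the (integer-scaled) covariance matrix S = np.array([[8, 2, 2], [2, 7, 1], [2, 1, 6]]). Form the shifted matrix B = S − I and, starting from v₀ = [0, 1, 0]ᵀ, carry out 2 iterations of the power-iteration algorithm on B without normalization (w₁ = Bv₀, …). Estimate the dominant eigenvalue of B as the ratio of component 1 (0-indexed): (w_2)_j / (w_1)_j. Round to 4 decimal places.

6.8333

B = S − I has rows (7, 2, 2); (2, 6, 1); (2, 1, 5)
w1 = Bv₀ = (7·0 + 2·1 + 2·0; 2·0 + 6·1 + 1·0; 2·0 + 1·1 + 5·0) = (2, 6, 1)
w2 = Bw1 = (7·2 + 2·6 + 2·1; 2·2 + 6·6 + 1·1; 2·2 + 1·6 + 5·1) = (28, 41, 15)
Ratio: 41/6 = 6.8333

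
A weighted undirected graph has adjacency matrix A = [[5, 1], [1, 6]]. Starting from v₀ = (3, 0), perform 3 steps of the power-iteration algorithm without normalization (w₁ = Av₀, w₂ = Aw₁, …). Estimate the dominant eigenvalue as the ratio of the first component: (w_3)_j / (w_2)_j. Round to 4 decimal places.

w1 = Av₀ = (15, 3)
w2 = Aw1 = (78, 33)
w3 = Aw2 = (423, 276)
Ratio at component: 423 / 78 = 5.4231

5.4231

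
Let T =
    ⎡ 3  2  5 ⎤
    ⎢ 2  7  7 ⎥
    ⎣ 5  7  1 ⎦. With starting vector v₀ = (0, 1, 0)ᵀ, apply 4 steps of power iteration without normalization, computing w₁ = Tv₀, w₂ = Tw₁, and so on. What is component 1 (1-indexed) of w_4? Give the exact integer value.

9944

w1 = Tv₀ = (2, 7, 7)
w2 = Tw1 = (55, 102, 66)
w3 = Tw2 = (699, 1286, 1055)
w4 = Tw3 = (9944, 17785, 13552)
The requested component of w4 is 9944.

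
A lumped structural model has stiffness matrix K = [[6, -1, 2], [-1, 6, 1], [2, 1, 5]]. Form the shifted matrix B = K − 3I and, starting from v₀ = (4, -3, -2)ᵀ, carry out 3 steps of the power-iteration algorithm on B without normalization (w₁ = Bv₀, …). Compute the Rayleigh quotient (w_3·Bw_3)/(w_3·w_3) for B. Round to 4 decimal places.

4.2290

B = K − 3I has rows (3, -1, 2); (-1, 3, 1); (2, 1, 2)
w1 = Bv₀ = (3·4 + (-1)·(-3) + 2·(-2); (-1)·4 + 3·(-3) + 1·(-2); 2·4 + 1·(-3) + 2·(-2)) = (11, -15, 1)
w2 = Bw1 = (3·11 + (-1)·(-15) + 2·1; (-1)·11 + 3·(-15) + 1·1; 2·11 + 1·(-15) + 2·1) = (50, -55, 9)
w3 = Bw2 = (223, -206, 63)
Bw3 = (1001, -778, 366)
w3·Bw3 = 406549; w3·w3 = 96134; μ ≈ 406549/96134 = 4.2290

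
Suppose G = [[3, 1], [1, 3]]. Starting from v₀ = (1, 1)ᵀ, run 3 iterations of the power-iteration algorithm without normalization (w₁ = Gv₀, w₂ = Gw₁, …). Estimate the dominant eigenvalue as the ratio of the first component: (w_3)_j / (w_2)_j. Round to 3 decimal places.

4.000

w1 = Gv₀ = (4, 4)
w2 = Gw1 = (16, 16)
w3 = Gw2 = (64, 64)
Ratio at component: 64 / 16 = 4.000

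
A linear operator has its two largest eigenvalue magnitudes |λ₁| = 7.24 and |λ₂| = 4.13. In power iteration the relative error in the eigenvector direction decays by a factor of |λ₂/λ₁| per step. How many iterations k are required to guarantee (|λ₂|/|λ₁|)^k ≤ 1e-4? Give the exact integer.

|λ₂/λ₁| = 4.13/7.24 = 0.57044
Need k ≥ ln(1e-4) / ln(0.57044) = -9.2103 / -0.5613 ≈ 16.408
Smallest integer k satisfying the bound: 17

17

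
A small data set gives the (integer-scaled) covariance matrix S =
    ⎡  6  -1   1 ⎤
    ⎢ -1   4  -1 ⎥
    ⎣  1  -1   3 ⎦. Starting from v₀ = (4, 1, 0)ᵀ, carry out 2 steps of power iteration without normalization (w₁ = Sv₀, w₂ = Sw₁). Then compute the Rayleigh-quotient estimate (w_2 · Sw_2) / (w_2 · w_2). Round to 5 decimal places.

λ ≈ 6.63000

w1 = Sv₀ = (23, 0, 3)
w2 = Sw1 = (141, -26, 32)
Sw2 = (904, -277, 263)
w2·Sw2 = 141·904 + (-26)·(-277) + 32·263 = 143082; w2·w2 = 141·141 + (-26)·(-26) + 32·32 = 21581
λ ≈ 143082/21581 = 6.63000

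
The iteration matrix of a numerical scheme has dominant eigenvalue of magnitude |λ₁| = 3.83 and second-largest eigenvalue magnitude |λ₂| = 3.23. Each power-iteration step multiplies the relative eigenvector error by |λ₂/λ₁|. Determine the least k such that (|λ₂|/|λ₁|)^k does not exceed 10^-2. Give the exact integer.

28

|λ₂/λ₁| = 3.23/3.83 = 0.84334
Need k ≥ ln(10^-2) / ln(0.84334) = -4.6052 / -0.1704 ≈ 27.028
Smallest integer k satisfying the bound: 28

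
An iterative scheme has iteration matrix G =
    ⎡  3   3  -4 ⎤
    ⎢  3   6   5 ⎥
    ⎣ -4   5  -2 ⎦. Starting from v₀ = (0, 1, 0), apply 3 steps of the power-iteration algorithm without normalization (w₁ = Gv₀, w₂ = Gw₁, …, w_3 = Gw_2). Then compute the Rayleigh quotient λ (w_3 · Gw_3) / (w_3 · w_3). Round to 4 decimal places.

w1 = Gv₀ = (3·0 + 3·1 + (-4)·0; 3·0 + 6·1 + 5·0; (-4)·0 + 5·1 + (-2)·0) = (3, 6, 5)
w2 = Gw1 = (3·3 + 3·6 + (-4)·5; 3·3 + 6·6 + 5·5; (-4)·3 + 5·6 + (-2)·5) = (7, 70, 8)
w3 = Gw2 = (199, 481, 306)
Gw3 = (816, 5013, 997)
w3·Gw3 = 199·816 + 481·5013 + 306·997 = 2878719; w3·w3 = 199·199 + 481·481 + 306·306 = 364598
λ ≈ 2878719/364598 = 7.8956

λ ≈ 7.8956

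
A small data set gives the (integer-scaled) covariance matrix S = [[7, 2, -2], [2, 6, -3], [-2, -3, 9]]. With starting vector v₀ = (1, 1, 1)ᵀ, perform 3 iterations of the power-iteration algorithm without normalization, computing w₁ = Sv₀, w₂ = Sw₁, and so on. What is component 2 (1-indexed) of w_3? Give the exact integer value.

w1 = Sv₀ = (7, 5, 4)
w2 = Sw1 = (51, 32, 7)
w3 = Sw2 = (407, 273, -135)
The requested component of w3 is 273.

273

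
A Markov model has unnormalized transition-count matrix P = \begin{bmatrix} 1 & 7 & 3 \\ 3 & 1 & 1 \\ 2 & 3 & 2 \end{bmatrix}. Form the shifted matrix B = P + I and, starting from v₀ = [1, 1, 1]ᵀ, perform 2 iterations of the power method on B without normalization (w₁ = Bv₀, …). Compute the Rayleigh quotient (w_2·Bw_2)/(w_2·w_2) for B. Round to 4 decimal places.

B = P + I has rows (2, 7, 3); (3, 2, 1); (2, 3, 3)
w1 = Bv₀ = (2·1 + 7·1 + 3·1; 3·1 + 2·1 + 1·1; 2·1 + 3·1 + 3·1) = (12, 6, 8)
w2 = Bw1 = (2·12 + 7·6 + 3·8; 3·12 + 2·6 + 1·8; 2·12 + 3·6 + 3·8) = (90, 56, 66)
Bw2 = (770, 448, 546)
w2·Bw2 = 130424; w2·w2 = 15592; μ ≈ 130424/15592 = 8.3648

μ ≈ 8.3648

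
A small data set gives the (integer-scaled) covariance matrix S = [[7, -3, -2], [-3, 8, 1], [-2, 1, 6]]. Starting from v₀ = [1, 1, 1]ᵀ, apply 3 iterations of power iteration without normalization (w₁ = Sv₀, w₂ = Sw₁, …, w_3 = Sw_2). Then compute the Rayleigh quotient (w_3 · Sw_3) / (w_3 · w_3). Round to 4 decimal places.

λ ≈ 11.1390

w1 = Sv₀ = (7·1 + (-3)·1 + (-2)·1; (-3)·1 + 8·1 + 1·1; (-2)·1 + 1·1 + 6·1) = (2, 6, 5)
w2 = Sw1 = (7·2 + (-3)·6 + (-2)·5; (-3)·2 + 8·6 + 1·5; (-2)·2 + 1·6 + 6·5) = (-14, 47, 32)
w3 = Sw2 = (-303, 450, 267)
Sw3 = (-4005, 4776, 2658)
w3·Sw3 = (-303)·(-4005) + 450·4776 + 267·2658 = 4072401; w3·w3 = (-303)·(-303) + 450·450 + 267·267 = 365598
λ ≈ 4072401/365598 = 11.1390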